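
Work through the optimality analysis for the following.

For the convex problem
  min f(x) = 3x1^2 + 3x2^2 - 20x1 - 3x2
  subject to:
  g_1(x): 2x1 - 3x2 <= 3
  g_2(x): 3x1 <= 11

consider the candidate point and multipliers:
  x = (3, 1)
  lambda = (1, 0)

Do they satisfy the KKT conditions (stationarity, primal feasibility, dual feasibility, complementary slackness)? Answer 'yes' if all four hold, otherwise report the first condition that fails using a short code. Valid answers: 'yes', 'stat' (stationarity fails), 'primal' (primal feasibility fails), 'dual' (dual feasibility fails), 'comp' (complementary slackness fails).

Gradient of f: grad f(x) = Q x + c = (-2, 3)
Constraint values g_i(x) = a_i^T x - b_i:
  g_1((3, 1)) = 0
  g_2((3, 1)) = -2
Stationarity residual: grad f(x) + sum_i lambda_i a_i = (0, 0)
  -> stationarity OK
Primal feasibility (all g_i <= 0): OK
Dual feasibility (all lambda_i >= 0): OK
Complementary slackness (lambda_i * g_i(x) = 0 for all i): OK

Verdict: yes, KKT holds.

yes


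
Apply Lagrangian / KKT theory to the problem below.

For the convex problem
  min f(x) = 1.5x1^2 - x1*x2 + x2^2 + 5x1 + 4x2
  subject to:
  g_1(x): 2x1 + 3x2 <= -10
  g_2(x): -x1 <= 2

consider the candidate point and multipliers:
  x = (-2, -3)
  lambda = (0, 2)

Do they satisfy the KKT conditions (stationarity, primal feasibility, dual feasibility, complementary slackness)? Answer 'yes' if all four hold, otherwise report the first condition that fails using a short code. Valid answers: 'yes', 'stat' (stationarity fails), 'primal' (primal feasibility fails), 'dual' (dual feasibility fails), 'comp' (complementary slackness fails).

Gradient of f: grad f(x) = Q x + c = (2, 0)
Constraint values g_i(x) = a_i^T x - b_i:
  g_1((-2, -3)) = -3
  g_2((-2, -3)) = 0
Stationarity residual: grad f(x) + sum_i lambda_i a_i = (0, 0)
  -> stationarity OK
Primal feasibility (all g_i <= 0): OK
Dual feasibility (all lambda_i >= 0): OK
Complementary slackness (lambda_i * g_i(x) = 0 for all i): OK

Verdict: yes, KKT holds.

yes


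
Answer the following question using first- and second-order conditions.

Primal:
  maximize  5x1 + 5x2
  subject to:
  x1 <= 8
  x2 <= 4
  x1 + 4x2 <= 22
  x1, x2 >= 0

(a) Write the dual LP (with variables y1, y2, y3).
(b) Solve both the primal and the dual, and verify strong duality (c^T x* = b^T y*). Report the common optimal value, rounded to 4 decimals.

The standard primal-dual pair for 'max c^T x s.t. A x <= b, x >= 0' is:
  Dual:  min b^T y  s.t.  A^T y >= c,  y >= 0.

So the dual LP is:
  minimize  8y1 + 4y2 + 22y3
  subject to:
    y1 + y3 >= 5
    y2 + 4y3 >= 5
    y1, y2, y3 >= 0

Solving the primal: x* = (8, 3.5).
  primal value c^T x* = 57.5.
Solving the dual: y* = (3.75, 0, 1.25).
  dual value b^T y* = 57.5.
Strong duality: c^T x* = b^T y*. Confirmed.

57.5


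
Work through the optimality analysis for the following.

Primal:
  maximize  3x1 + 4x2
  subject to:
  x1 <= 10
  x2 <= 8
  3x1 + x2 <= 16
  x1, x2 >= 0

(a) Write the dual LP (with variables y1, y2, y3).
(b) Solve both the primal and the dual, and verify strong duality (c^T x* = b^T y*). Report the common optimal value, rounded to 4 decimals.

The standard primal-dual pair for 'max c^T x s.t. A x <= b, x >= 0' is:
  Dual:  min b^T y  s.t.  A^T y >= c,  y >= 0.

So the dual LP is:
  minimize  10y1 + 8y2 + 16y3
  subject to:
    y1 + 3y3 >= 3
    y2 + y3 >= 4
    y1, y2, y3 >= 0

Solving the primal: x* = (2.6667, 8).
  primal value c^T x* = 40.
Solving the dual: y* = (0, 3, 1).
  dual value b^T y* = 40.
Strong duality: c^T x* = b^T y*. Confirmed.

40


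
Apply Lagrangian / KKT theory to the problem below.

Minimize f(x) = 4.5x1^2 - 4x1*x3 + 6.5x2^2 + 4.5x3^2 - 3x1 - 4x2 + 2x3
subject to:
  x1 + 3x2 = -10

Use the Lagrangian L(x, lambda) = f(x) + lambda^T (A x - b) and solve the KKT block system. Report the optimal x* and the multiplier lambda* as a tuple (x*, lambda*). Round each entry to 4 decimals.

Form the Lagrangian:
  L(x, lambda) = (1/2) x^T Q x + c^T x + lambda^T (A x - b)
Stationarity (grad_x L = 0): Q x + c + A^T lambda = 0.
Primal feasibility: A x = b.

This gives the KKT block system:
  [ Q   A^T ] [ x     ]   [-c ]
  [ A    0  ] [ lambda ] = [ b ]

Solving the linear system:
  x*      = (-1.5769, -2.8077, -0.9231)
  lambda* = (13.5)
  f(x*)   = 74.5577

x* = (-1.5769, -2.8077, -0.9231), lambda* = (13.5)


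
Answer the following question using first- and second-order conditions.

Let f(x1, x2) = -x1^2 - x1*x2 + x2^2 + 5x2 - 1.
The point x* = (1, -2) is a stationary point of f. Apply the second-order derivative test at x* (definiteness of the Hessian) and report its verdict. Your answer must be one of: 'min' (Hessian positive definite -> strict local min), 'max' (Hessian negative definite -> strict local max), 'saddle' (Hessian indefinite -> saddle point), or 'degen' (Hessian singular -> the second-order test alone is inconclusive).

Compute the Hessian H = grad^2 f:
  H = [[-2, -1], [-1, 2]]
Verify stationarity: grad f(x*) = H x* + g = (0, 0).
Eigenvalues of H: -2.2361, 2.2361.
Eigenvalues have mixed signs, so H is indefinite -> x* is a saddle point.

saddle


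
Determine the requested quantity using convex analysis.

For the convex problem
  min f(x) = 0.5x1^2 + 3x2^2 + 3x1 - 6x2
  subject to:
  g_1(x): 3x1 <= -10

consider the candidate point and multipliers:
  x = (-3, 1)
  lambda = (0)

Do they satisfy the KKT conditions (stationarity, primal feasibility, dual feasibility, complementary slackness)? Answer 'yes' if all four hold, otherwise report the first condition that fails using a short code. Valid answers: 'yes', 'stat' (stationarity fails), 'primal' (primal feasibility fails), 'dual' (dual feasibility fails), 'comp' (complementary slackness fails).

Gradient of f: grad f(x) = Q x + c = (0, 0)
Constraint values g_i(x) = a_i^T x - b_i:
  g_1((-3, 1)) = 1
Stationarity residual: grad f(x) + sum_i lambda_i a_i = (0, 0)
  -> stationarity OK
Primal feasibility (all g_i <= 0): FAILS
Dual feasibility (all lambda_i >= 0): OK
Complementary slackness (lambda_i * g_i(x) = 0 for all i): OK

Verdict: the first failing condition is primal_feasibility -> primal.

primal


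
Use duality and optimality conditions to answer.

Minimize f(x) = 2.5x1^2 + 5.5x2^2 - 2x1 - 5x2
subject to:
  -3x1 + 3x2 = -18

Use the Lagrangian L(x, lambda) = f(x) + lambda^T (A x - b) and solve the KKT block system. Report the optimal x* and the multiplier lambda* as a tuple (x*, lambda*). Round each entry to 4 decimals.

Form the Lagrangian:
  L(x, lambda) = (1/2) x^T Q x + c^T x + lambda^T (A x - b)
Stationarity (grad_x L = 0): Q x + c + A^T lambda = 0.
Primal feasibility: A x = b.

This gives the KKT block system:
  [ Q   A^T ] [ x     ]   [-c ]
  [ A    0  ] [ lambda ] = [ b ]

Solving the linear system:
  x*      = (4.5625, -1.4375)
  lambda* = (6.9375)
  f(x*)   = 61.4688

x* = (4.5625, -1.4375), lambda* = (6.9375)


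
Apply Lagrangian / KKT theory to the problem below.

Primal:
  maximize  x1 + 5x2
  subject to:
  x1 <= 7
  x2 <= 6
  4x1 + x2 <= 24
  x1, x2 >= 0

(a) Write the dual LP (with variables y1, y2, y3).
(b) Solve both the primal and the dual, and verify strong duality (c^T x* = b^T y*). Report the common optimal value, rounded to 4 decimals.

The standard primal-dual pair for 'max c^T x s.t. A x <= b, x >= 0' is:
  Dual:  min b^T y  s.t.  A^T y >= c,  y >= 0.

So the dual LP is:
  minimize  7y1 + 6y2 + 24y3
  subject to:
    y1 + 4y3 >= 1
    y2 + y3 >= 5
    y1, y2, y3 >= 0

Solving the primal: x* = (4.5, 6).
  primal value c^T x* = 34.5.
Solving the dual: y* = (0, 4.75, 0.25).
  dual value b^T y* = 34.5.
Strong duality: c^T x* = b^T y*. Confirmed.

34.5


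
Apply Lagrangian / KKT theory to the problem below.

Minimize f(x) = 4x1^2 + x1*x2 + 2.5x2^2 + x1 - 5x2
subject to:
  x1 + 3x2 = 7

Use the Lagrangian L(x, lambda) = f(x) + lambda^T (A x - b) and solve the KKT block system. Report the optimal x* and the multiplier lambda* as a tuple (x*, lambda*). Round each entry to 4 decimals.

Form the Lagrangian:
  L(x, lambda) = (1/2) x^T Q x + c^T x + lambda^T (A x - b)
Stationarity (grad_x L = 0): Q x + c + A^T lambda = 0.
Primal feasibility: A x = b.

This gives the KKT block system:
  [ Q   A^T ] [ x     ]   [-c ]
  [ A    0  ] [ lambda ] = [ b ]

Solving the linear system:
  x*      = (-0.1408, 2.3803)
  lambda* = (-2.2535)
  f(x*)   = 1.8662

x* = (-0.1408, 2.3803), lambda* = (-2.2535)


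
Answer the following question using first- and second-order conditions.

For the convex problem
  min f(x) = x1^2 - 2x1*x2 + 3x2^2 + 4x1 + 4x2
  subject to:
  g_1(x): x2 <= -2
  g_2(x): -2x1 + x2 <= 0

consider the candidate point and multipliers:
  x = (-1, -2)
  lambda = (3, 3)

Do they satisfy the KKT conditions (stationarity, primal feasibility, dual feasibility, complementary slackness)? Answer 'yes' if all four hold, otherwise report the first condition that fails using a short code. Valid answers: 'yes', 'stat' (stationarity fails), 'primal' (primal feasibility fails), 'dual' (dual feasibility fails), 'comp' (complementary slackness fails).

Gradient of f: grad f(x) = Q x + c = (6, -6)
Constraint values g_i(x) = a_i^T x - b_i:
  g_1((-1, -2)) = 0
  g_2((-1, -2)) = 0
Stationarity residual: grad f(x) + sum_i lambda_i a_i = (0, 0)
  -> stationarity OK
Primal feasibility (all g_i <= 0): OK
Dual feasibility (all lambda_i >= 0): OK
Complementary slackness (lambda_i * g_i(x) = 0 for all i): OK

Verdict: yes, KKT holds.

yes


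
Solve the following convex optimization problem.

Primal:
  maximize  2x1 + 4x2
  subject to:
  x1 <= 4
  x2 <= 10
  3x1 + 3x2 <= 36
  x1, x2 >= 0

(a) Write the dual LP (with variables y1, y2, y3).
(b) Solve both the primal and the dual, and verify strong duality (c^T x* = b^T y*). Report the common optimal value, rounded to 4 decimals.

The standard primal-dual pair for 'max c^T x s.t. A x <= b, x >= 0' is:
  Dual:  min b^T y  s.t.  A^T y >= c,  y >= 0.

So the dual LP is:
  minimize  4y1 + 10y2 + 36y3
  subject to:
    y1 + 3y3 >= 2
    y2 + 3y3 >= 4
    y1, y2, y3 >= 0

Solving the primal: x* = (2, 10).
  primal value c^T x* = 44.
Solving the dual: y* = (0, 2, 0.6667).
  dual value b^T y* = 44.
Strong duality: c^T x* = b^T y*. Confirmed.

44


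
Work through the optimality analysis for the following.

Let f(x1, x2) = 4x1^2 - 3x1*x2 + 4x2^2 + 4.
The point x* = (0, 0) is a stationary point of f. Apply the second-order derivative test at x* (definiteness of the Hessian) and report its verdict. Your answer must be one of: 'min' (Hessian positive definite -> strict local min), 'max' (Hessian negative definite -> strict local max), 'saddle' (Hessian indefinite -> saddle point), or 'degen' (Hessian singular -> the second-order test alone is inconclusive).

Compute the Hessian H = grad^2 f:
  H = [[8, -3], [-3, 8]]
Verify stationarity: grad f(x*) = H x* + g = (0, 0).
Eigenvalues of H: 5, 11.
Both eigenvalues > 0, so H is positive definite -> x* is a strict local min.

min


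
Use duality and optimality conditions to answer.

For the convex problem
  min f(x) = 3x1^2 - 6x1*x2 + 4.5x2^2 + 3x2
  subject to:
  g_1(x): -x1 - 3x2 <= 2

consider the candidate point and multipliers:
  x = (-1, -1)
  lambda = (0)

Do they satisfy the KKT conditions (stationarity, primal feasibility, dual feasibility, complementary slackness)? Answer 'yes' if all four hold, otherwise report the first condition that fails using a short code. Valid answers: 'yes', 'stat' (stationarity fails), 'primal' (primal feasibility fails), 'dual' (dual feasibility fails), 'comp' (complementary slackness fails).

Gradient of f: grad f(x) = Q x + c = (0, 0)
Constraint values g_i(x) = a_i^T x - b_i:
  g_1((-1, -1)) = 2
Stationarity residual: grad f(x) + sum_i lambda_i a_i = (0, 0)
  -> stationarity OK
Primal feasibility (all g_i <= 0): FAILS
Dual feasibility (all lambda_i >= 0): OK
Complementary slackness (lambda_i * g_i(x) = 0 for all i): OK

Verdict: the first failing condition is primal_feasibility -> primal.

primal


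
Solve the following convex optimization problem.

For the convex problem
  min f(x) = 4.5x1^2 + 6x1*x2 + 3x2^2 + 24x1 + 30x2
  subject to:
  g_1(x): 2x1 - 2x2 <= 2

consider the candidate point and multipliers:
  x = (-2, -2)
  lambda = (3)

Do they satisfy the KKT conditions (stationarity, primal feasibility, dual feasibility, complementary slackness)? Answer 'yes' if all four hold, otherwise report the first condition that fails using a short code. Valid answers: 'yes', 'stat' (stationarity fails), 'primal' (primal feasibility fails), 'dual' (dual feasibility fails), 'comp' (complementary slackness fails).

Gradient of f: grad f(x) = Q x + c = (-6, 6)
Constraint values g_i(x) = a_i^T x - b_i:
  g_1((-2, -2)) = -2
Stationarity residual: grad f(x) + sum_i lambda_i a_i = (0, 0)
  -> stationarity OK
Primal feasibility (all g_i <= 0): OK
Dual feasibility (all lambda_i >= 0): OK
Complementary slackness (lambda_i * g_i(x) = 0 for all i): FAILS

Verdict: the first failing condition is complementary_slackness -> comp.

comp


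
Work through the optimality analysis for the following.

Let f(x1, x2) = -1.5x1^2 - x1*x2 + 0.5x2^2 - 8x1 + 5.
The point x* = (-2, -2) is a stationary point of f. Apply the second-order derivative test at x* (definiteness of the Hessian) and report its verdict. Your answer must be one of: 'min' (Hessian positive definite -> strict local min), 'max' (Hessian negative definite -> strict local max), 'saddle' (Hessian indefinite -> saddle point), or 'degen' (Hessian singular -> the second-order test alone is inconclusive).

Compute the Hessian H = grad^2 f:
  H = [[-3, -1], [-1, 1]]
Verify stationarity: grad f(x*) = H x* + g = (0, 0).
Eigenvalues of H: -3.2361, 1.2361.
Eigenvalues have mixed signs, so H is indefinite -> x* is a saddle point.

saddle


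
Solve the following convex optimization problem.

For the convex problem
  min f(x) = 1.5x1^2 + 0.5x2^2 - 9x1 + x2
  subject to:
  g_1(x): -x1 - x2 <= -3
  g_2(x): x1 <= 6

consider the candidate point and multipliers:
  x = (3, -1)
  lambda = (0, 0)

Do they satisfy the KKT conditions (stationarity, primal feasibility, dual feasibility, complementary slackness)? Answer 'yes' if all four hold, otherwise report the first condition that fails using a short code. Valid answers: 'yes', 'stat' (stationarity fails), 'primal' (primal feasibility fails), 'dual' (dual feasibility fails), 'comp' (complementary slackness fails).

Gradient of f: grad f(x) = Q x + c = (0, 0)
Constraint values g_i(x) = a_i^T x - b_i:
  g_1((3, -1)) = 1
  g_2((3, -1)) = -3
Stationarity residual: grad f(x) + sum_i lambda_i a_i = (0, 0)
  -> stationarity OK
Primal feasibility (all g_i <= 0): FAILS
Dual feasibility (all lambda_i >= 0): OK
Complementary slackness (lambda_i * g_i(x) = 0 for all i): OK

Verdict: the first failing condition is primal_feasibility -> primal.

primal


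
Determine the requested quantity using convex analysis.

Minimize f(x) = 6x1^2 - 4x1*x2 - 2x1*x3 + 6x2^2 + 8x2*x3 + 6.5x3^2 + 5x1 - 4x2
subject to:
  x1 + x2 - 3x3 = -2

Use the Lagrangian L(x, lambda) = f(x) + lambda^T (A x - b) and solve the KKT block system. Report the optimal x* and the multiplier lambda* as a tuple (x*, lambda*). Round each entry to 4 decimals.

Form the Lagrangian:
  L(x, lambda) = (1/2) x^T Q x + c^T x + lambda^T (A x - b)
Stationarity (grad_x L = 0): Q x + c + A^T lambda = 0.
Primal feasibility: A x = b.

This gives the KKT block system:
  [ Q   A^T ] [ x     ]   [-c ]
  [ A    0  ] [ lambda ] = [ b ]

Solving the linear system:
  x*      = (-0.5523, -0.2412, 0.4022)
  lambda* = (1.4677)
  f(x*)   = 0.5692

x* = (-0.5523, -0.2412, 0.4022), lambda* = (1.4677)


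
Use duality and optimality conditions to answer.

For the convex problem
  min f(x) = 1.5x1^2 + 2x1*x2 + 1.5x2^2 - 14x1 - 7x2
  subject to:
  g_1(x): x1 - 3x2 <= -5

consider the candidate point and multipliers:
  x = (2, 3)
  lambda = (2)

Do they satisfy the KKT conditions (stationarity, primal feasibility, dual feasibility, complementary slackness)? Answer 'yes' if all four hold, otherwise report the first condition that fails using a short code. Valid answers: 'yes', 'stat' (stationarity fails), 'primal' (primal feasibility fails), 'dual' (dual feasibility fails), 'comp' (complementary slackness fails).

Gradient of f: grad f(x) = Q x + c = (-2, 6)
Constraint values g_i(x) = a_i^T x - b_i:
  g_1((2, 3)) = -2
Stationarity residual: grad f(x) + sum_i lambda_i a_i = (0, 0)
  -> stationarity OK
Primal feasibility (all g_i <= 0): OK
Dual feasibility (all lambda_i >= 0): OK
Complementary slackness (lambda_i * g_i(x) = 0 for all i): FAILS

Verdict: the first failing condition is complementary_slackness -> comp.

comp


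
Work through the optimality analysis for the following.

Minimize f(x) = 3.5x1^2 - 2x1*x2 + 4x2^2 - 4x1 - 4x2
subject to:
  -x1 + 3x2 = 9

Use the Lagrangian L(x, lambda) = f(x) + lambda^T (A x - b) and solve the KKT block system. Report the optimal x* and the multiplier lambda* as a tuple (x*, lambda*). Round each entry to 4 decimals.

Form the Lagrangian:
  L(x, lambda) = (1/2) x^T Q x + c^T x + lambda^T (A x - b)
Stationarity (grad_x L = 0): Q x + c + A^T lambda = 0.
Primal feasibility: A x = b.

This gives the KKT block system:
  [ Q   A^T ] [ x     ]   [-c ]
  [ A    0  ] [ lambda ] = [ b ]

Solving the linear system:
  x*      = (0.5085, 3.1695)
  lambda* = (-6.7797)
  f(x*)   = 23.1525

x* = (0.5085, 3.1695), lambda* = (-6.7797)


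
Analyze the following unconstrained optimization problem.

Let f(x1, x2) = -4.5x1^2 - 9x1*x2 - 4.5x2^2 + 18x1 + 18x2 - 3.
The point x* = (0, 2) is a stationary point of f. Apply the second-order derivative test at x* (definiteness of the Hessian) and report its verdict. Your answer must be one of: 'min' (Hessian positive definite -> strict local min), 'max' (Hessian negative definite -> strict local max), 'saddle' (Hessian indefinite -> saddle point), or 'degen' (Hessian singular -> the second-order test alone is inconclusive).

Compute the Hessian H = grad^2 f:
  H = [[-9, -9], [-9, -9]]
Verify stationarity: grad f(x*) = H x* + g = (0, 0).
Eigenvalues of H: -18, 0.
H has a zero eigenvalue (singular; negative semidefinite but not definite), so H is neither positive definite, negative definite, nor indefinite. The second-order test alone is inconclusive -> degen.
(Indeed, f is constant along the null direction of H through x*, so x* is not a strict local extremum.)

degen


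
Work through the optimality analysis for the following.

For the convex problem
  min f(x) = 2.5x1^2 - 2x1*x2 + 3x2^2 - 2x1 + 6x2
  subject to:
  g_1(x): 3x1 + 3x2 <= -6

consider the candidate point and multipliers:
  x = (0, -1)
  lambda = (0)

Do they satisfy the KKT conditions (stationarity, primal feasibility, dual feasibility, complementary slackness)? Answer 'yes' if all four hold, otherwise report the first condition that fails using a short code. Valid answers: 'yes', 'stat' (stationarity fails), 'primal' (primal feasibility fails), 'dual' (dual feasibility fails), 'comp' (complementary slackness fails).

Gradient of f: grad f(x) = Q x + c = (0, 0)
Constraint values g_i(x) = a_i^T x - b_i:
  g_1((0, -1)) = 3
Stationarity residual: grad f(x) + sum_i lambda_i a_i = (0, 0)
  -> stationarity OK
Primal feasibility (all g_i <= 0): FAILS
Dual feasibility (all lambda_i >= 0): OK
Complementary slackness (lambda_i * g_i(x) = 0 for all i): OK

Verdict: the first failing condition is primal_feasibility -> primal.

primal


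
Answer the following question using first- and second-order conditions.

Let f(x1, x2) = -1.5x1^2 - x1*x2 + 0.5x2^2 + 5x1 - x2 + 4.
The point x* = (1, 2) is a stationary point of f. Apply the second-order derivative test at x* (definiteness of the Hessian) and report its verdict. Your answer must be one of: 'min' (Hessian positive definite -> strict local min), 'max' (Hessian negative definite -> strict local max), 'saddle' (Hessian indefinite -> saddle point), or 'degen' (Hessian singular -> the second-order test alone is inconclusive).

Compute the Hessian H = grad^2 f:
  H = [[-3, -1], [-1, 1]]
Verify stationarity: grad f(x*) = H x* + g = (0, 0).
Eigenvalues of H: -3.2361, 1.2361.
Eigenvalues have mixed signs, so H is indefinite -> x* is a saddle point.

saddle


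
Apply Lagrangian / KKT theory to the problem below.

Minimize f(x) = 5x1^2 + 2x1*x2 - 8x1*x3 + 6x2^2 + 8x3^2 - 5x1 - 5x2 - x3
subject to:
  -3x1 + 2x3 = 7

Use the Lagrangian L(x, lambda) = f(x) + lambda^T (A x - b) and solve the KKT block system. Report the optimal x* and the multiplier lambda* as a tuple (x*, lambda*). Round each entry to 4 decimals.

Form the Lagrangian:
  L(x, lambda) = (1/2) x^T Q x + c^T x + lambda^T (A x - b)
Stationarity (grad_x L = 0): Q x + c + A^T lambda = 0.
Primal feasibility: A x = b.

This gives the KKT block system:
  [ Q   A^T ] [ x     ]   [-c ]
  [ A    0  ] [ lambda ] = [ b ]

Solving the linear system:
  x*      = (-2.3231, 0.8038, 0.0154)
  lambda* = (-8.9154)
  f(x*)   = 34.9942

x* = (-2.3231, 0.8038, 0.0154), lambda* = (-8.9154)


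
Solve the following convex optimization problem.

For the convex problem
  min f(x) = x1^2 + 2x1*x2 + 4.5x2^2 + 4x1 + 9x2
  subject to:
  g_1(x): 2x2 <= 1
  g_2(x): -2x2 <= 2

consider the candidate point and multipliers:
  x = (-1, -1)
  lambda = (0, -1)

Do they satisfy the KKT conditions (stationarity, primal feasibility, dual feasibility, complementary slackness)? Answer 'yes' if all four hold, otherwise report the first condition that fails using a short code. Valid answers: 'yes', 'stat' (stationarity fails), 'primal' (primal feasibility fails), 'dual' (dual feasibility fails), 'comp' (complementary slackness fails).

Gradient of f: grad f(x) = Q x + c = (0, -2)
Constraint values g_i(x) = a_i^T x - b_i:
  g_1((-1, -1)) = -3
  g_2((-1, -1)) = 0
Stationarity residual: grad f(x) + sum_i lambda_i a_i = (0, 0)
  -> stationarity OK
Primal feasibility (all g_i <= 0): OK
Dual feasibility (all lambda_i >= 0): FAILS
Complementary slackness (lambda_i * g_i(x) = 0 for all i): OK

Verdict: the first failing condition is dual_feasibility -> dual.

dual


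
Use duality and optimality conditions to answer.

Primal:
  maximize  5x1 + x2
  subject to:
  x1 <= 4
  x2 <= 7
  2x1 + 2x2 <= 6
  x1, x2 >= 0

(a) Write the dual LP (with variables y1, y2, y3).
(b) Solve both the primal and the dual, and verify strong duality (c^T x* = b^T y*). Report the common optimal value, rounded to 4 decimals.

The standard primal-dual pair for 'max c^T x s.t. A x <= b, x >= 0' is:
  Dual:  min b^T y  s.t.  A^T y >= c,  y >= 0.

So the dual LP is:
  minimize  4y1 + 7y2 + 6y3
  subject to:
    y1 + 2y3 >= 5
    y2 + 2y3 >= 1
    y1, y2, y3 >= 0

Solving the primal: x* = (3, 0).
  primal value c^T x* = 15.
Solving the dual: y* = (0, 0, 2.5).
  dual value b^T y* = 15.
Strong duality: c^T x* = b^T y*. Confirmed.

15


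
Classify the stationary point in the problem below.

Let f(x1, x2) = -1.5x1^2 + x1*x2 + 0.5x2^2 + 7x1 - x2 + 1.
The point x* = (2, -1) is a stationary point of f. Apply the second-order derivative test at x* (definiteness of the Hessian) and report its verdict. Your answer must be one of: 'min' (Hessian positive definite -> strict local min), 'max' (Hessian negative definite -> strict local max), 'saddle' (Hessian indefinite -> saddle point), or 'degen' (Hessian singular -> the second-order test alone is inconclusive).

Compute the Hessian H = grad^2 f:
  H = [[-3, 1], [1, 1]]
Verify stationarity: grad f(x*) = H x* + g = (0, 0).
Eigenvalues of H: -3.2361, 1.2361.
Eigenvalues have mixed signs, so H is indefinite -> x* is a saddle point.

saddle


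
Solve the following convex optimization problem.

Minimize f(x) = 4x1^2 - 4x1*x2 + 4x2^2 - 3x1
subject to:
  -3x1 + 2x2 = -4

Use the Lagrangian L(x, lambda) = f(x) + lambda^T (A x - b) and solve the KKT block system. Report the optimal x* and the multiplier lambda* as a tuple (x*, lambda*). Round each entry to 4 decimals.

Form the Lagrangian:
  L(x, lambda) = (1/2) x^T Q x + c^T x + lambda^T (A x - b)
Stationarity (grad_x L = 0): Q x + c + A^T lambda = 0.
Primal feasibility: A x = b.

This gives the KKT block system:
  [ Q   A^T ] [ x     ]   [-c ]
  [ A    0  ] [ lambda ] = [ b ]

Solving the linear system:
  x*      = (1.3571, 0.0357)
  lambda* = (2.5714)
  f(x*)   = 3.1071

x* = (1.3571, 0.0357), lambda* = (2.5714)


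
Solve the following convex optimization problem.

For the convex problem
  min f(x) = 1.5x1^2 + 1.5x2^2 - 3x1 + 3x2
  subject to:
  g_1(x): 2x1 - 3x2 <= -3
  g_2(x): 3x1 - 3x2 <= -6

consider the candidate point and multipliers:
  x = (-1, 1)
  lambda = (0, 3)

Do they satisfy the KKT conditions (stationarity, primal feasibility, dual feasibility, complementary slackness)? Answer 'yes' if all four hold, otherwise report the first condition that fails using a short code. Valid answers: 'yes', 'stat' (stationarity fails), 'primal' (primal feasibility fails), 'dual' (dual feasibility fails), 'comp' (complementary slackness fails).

Gradient of f: grad f(x) = Q x + c = (-6, 6)
Constraint values g_i(x) = a_i^T x - b_i:
  g_1((-1, 1)) = -2
  g_2((-1, 1)) = 0
Stationarity residual: grad f(x) + sum_i lambda_i a_i = (3, -3)
  -> stationarity FAILS
Primal feasibility (all g_i <= 0): OK
Dual feasibility (all lambda_i >= 0): OK
Complementary slackness (lambda_i * g_i(x) = 0 for all i): OK

Verdict: the first failing condition is stationarity -> stat.

stat


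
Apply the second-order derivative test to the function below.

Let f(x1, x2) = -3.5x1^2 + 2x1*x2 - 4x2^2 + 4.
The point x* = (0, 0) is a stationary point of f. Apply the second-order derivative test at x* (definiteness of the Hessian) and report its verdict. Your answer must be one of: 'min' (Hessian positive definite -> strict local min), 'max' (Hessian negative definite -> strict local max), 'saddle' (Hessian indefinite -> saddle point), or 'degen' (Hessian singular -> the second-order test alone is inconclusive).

Compute the Hessian H = grad^2 f:
  H = [[-7, 2], [2, -8]]
Verify stationarity: grad f(x*) = H x* + g = (0, 0).
Eigenvalues of H: -9.5616, -5.4384.
Both eigenvalues < 0, so H is negative definite -> x* is a strict local max.

max


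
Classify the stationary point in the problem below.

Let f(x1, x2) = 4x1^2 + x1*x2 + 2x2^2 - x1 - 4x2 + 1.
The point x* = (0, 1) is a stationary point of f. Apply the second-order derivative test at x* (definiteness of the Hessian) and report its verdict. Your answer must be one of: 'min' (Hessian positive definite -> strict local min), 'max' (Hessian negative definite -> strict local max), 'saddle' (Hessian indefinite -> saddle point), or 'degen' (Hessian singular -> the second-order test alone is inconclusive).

Compute the Hessian H = grad^2 f:
  H = [[8, 1], [1, 4]]
Verify stationarity: grad f(x*) = H x* + g = (0, 0).
Eigenvalues of H: 3.7639, 8.2361.
Both eigenvalues > 0, so H is positive definite -> x* is a strict local min.

min


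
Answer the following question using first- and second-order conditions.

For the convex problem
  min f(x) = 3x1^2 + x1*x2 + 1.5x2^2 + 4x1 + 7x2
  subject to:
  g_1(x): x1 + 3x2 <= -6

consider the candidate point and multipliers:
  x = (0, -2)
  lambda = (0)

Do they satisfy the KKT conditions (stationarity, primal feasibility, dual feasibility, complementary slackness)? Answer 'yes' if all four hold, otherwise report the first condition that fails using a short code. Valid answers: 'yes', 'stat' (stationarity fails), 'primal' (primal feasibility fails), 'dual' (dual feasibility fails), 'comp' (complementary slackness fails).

Gradient of f: grad f(x) = Q x + c = (2, 1)
Constraint values g_i(x) = a_i^T x - b_i:
  g_1((0, -2)) = 0
Stationarity residual: grad f(x) + sum_i lambda_i a_i = (2, 1)
  -> stationarity FAILS
Primal feasibility (all g_i <= 0): OK
Dual feasibility (all lambda_i >= 0): OK
Complementary slackness (lambda_i * g_i(x) = 0 for all i): OK

Verdict: the first failing condition is stationarity -> stat.

stat


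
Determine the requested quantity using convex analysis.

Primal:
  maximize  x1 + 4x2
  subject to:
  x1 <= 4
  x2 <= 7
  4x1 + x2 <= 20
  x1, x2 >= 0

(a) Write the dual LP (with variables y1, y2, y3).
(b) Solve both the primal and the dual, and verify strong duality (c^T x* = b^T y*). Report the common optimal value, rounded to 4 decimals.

The standard primal-dual pair for 'max c^T x s.t. A x <= b, x >= 0' is:
  Dual:  min b^T y  s.t.  A^T y >= c,  y >= 0.

So the dual LP is:
  minimize  4y1 + 7y2 + 20y3
  subject to:
    y1 + 4y3 >= 1
    y2 + y3 >= 4
    y1, y2, y3 >= 0

Solving the primal: x* = (3.25, 7).
  primal value c^T x* = 31.25.
Solving the dual: y* = (0, 3.75, 0.25).
  dual value b^T y* = 31.25.
Strong duality: c^T x* = b^T y*. Confirmed.

31.25


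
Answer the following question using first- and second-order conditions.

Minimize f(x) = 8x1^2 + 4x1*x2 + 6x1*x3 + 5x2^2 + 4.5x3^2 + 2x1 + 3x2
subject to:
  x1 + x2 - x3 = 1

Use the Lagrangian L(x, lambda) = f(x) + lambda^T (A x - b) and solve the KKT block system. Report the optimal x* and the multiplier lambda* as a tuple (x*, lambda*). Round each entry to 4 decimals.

Form the Lagrangian:
  L(x, lambda) = (1/2) x^T Q x + c^T x + lambda^T (A x - b)
Stationarity (grad_x L = 0): Q x + c + A^T lambda = 0.
Primal feasibility: A x = b.

This gives the KKT block system:
  [ Q   A^T ] [ x     ]   [-c ]
  [ A    0  ] [ lambda ] = [ b ]

Solving the linear system:
  x*      = (0.3889, -0.0731, -0.6842)
  lambda* = (-3.8246)
  f(x*)   = 2.1915

x* = (0.3889, -0.0731, -0.6842), lambda* = (-3.8246)


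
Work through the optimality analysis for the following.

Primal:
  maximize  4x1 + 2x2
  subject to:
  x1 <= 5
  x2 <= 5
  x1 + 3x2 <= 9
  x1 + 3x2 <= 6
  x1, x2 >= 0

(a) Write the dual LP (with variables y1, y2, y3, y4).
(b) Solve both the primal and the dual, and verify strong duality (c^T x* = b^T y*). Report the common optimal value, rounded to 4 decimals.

The standard primal-dual pair for 'max c^T x s.t. A x <= b, x >= 0' is:
  Dual:  min b^T y  s.t.  A^T y >= c,  y >= 0.

So the dual LP is:
  minimize  5y1 + 5y2 + 9y3 + 6y4
  subject to:
    y1 + y3 + y4 >= 4
    y2 + 3y3 + 3y4 >= 2
    y1, y2, y3, y4 >= 0

Solving the primal: x* = (5, 0.3333).
  primal value c^T x* = 20.6667.
Solving the dual: y* = (3.3333, 0, 0, 0.6667).
  dual value b^T y* = 20.6667.
Strong duality: c^T x* = b^T y*. Confirmed.

20.6667


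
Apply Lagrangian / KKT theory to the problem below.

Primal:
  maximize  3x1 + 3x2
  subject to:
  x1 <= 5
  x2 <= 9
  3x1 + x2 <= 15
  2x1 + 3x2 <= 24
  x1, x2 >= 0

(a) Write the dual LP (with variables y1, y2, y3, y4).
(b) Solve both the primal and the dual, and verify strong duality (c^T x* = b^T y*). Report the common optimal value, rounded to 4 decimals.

The standard primal-dual pair for 'max c^T x s.t. A x <= b, x >= 0' is:
  Dual:  min b^T y  s.t.  A^T y >= c,  y >= 0.

So the dual LP is:
  minimize  5y1 + 9y2 + 15y3 + 24y4
  subject to:
    y1 + 3y3 + 2y4 >= 3
    y2 + y3 + 3y4 >= 3
    y1, y2, y3, y4 >= 0

Solving the primal: x* = (3, 6).
  primal value c^T x* = 27.
Solving the dual: y* = (0, 0, 0.4286, 0.8571).
  dual value b^T y* = 27.
Strong duality: c^T x* = b^T y*. Confirmed.

27


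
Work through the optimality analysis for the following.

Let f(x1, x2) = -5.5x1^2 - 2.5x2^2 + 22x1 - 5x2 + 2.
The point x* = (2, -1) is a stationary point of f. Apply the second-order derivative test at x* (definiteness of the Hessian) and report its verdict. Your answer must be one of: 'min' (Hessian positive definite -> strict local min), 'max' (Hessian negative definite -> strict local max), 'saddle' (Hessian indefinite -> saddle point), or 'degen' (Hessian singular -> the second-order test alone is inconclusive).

Compute the Hessian H = grad^2 f:
  H = [[-11, 0], [0, -5]]
Verify stationarity: grad f(x*) = H x* + g = (0, 0).
Eigenvalues of H: -11, -5.
Both eigenvalues < 0, so H is negative definite -> x* is a strict local max.

max


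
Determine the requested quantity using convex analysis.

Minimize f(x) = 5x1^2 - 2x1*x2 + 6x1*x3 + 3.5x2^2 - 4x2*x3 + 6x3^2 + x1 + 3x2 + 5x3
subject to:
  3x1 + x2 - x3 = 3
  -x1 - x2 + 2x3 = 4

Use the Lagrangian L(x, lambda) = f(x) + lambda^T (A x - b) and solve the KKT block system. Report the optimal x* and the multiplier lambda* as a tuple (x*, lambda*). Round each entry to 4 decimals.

Form the Lagrangian:
  L(x, lambda) = (1/2) x^T Q x + c^T x + lambda^T (A x - b)
Stationarity (grad_x L = 0): Q x + c + A^T lambda = 0.
Primal feasibility: A x = b.

This gives the KKT block system:
  [ Q   A^T ] [ x     ]   [-c ]
  [ A    0  ] [ lambda ] = [ b ]

Solving the linear system:
  x*      = (2.0134, -0.0671, 2.9732)
  lambda* = (-26.2483, -39.6376)
  f(x*)   = 126.9866

x* = (2.0134, -0.0671, 2.9732), lambda* = (-26.2483, -39.6376)


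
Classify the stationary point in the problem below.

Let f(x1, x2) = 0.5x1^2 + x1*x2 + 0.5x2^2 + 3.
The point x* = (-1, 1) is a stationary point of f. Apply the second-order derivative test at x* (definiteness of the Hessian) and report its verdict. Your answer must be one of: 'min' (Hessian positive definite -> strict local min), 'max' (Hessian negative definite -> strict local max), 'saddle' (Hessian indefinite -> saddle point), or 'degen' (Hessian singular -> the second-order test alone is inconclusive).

Compute the Hessian H = grad^2 f:
  H = [[1, 1], [1, 1]]
Verify stationarity: grad f(x*) = H x* + g = (0, 0).
Eigenvalues of H: 0, 2.
H has a zero eigenvalue (singular; positive semidefinite but not definite), so H is neither positive definite, negative definite, nor indefinite. The second-order test alone is inconclusive -> degen.
(Indeed, f is constant along the null direction of H through x*, so x* is not a strict local extremum.)

degen


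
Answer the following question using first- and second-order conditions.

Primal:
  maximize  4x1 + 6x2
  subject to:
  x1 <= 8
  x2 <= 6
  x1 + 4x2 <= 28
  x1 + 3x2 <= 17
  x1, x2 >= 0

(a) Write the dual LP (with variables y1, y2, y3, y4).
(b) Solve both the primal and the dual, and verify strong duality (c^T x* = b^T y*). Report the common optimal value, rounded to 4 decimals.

The standard primal-dual pair for 'max c^T x s.t. A x <= b, x >= 0' is:
  Dual:  min b^T y  s.t.  A^T y >= c,  y >= 0.

So the dual LP is:
  minimize  8y1 + 6y2 + 28y3 + 17y4
  subject to:
    y1 + y3 + y4 >= 4
    y2 + 4y3 + 3y4 >= 6
    y1, y2, y3, y4 >= 0

Solving the primal: x* = (8, 3).
  primal value c^T x* = 50.
Solving the dual: y* = (2, 0, 0, 2).
  dual value b^T y* = 50.
Strong duality: c^T x* = b^T y*. Confirmed.

50


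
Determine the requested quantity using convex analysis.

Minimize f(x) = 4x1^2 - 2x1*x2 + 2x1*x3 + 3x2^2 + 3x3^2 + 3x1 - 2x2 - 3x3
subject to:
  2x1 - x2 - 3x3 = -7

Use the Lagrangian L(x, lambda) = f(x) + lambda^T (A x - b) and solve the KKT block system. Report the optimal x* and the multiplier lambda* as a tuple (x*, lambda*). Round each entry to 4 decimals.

Form the Lagrangian:
  L(x, lambda) = (1/2) x^T Q x + c^T x + lambda^T (A x - b)
Stationarity (grad_x L = 0): Q x + c + A^T lambda = 0.
Primal feasibility: A x = b.

This gives the KKT block system:
  [ Q   A^T ] [ x     ]   [-c ]
  [ A    0  ] [ lambda ] = [ b ]

Solving the linear system:
  x*      = (-1.061, 0.2134, 1.5549)
  lambda* = (1.4024)
  f(x*)   = 0.7713

x* = (-1.061, 0.2134, 1.5549), lambda* = (1.4024)


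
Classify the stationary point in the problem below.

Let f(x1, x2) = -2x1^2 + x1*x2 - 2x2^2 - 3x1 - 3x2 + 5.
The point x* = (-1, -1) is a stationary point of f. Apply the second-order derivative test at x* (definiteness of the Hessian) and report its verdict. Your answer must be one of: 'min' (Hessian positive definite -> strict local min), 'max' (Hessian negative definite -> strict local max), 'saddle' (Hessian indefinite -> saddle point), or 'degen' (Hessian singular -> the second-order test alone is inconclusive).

Compute the Hessian H = grad^2 f:
  H = [[-4, 1], [1, -4]]
Verify stationarity: grad f(x*) = H x* + g = (0, 0).
Eigenvalues of H: -5, -3.
Both eigenvalues < 0, so H is negative definite -> x* is a strict local max.

max


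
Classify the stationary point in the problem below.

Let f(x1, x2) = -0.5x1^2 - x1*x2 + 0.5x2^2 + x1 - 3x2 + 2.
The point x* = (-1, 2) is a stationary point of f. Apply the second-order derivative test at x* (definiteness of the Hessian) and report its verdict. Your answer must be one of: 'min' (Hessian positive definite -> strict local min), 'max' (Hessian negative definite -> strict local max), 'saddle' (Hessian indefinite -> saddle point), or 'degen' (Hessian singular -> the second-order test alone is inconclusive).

Compute the Hessian H = grad^2 f:
  H = [[-1, -1], [-1, 1]]
Verify stationarity: grad f(x*) = H x* + g = (0, 0).
Eigenvalues of H: -1.4142, 1.4142.
Eigenvalues have mixed signs, so H is indefinite -> x* is a saddle point.

saddle


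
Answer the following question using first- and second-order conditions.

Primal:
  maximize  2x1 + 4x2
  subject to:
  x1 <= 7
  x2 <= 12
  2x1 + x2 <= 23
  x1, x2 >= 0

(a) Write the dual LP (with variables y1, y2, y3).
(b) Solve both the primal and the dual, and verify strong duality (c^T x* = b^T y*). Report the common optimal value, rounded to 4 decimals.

The standard primal-dual pair for 'max c^T x s.t. A x <= b, x >= 0' is:
  Dual:  min b^T y  s.t.  A^T y >= c,  y >= 0.

So the dual LP is:
  minimize  7y1 + 12y2 + 23y3
  subject to:
    y1 + 2y3 >= 2
    y2 + y3 >= 4
    y1, y2, y3 >= 0

Solving the primal: x* = (5.5, 12).
  primal value c^T x* = 59.
Solving the dual: y* = (0, 3, 1).
  dual value b^T y* = 59.
Strong duality: c^T x* = b^T y*. Confirmed.

59


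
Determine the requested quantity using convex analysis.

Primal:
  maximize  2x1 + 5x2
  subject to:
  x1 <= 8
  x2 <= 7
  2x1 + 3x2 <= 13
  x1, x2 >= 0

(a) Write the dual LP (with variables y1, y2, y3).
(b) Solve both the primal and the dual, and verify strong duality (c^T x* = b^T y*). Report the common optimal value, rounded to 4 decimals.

The standard primal-dual pair for 'max c^T x s.t. A x <= b, x >= 0' is:
  Dual:  min b^T y  s.t.  A^T y >= c,  y >= 0.

So the dual LP is:
  minimize  8y1 + 7y2 + 13y3
  subject to:
    y1 + 2y3 >= 2
    y2 + 3y3 >= 5
    y1, y2, y3 >= 0

Solving the primal: x* = (0, 4.3333).
  primal value c^T x* = 21.6667.
Solving the dual: y* = (0, 0, 1.6667).
  dual value b^T y* = 21.6667.
Strong duality: c^T x* = b^T y*. Confirmed.

21.6667


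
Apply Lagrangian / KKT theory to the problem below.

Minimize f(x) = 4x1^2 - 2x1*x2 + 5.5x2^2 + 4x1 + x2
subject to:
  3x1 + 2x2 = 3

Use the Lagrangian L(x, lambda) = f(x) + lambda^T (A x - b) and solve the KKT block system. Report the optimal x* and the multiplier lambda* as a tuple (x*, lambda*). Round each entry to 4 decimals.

Form the Lagrangian:
  L(x, lambda) = (1/2) x^T Q x + c^T x + lambda^T (A x - b)
Stationarity (grad_x L = 0): Q x + c + A^T lambda = 0.
Primal feasibility: A x = b.

This gives the KKT block system:
  [ Q   A^T ] [ x     ]   [-c ]
  [ A    0  ] [ lambda ] = [ b ]

Solving the linear system:
  x*      = (0.6516, 0.5226)
  lambda* = (-2.7226)
  f(x*)   = 5.6484

x* = (0.6516, 0.5226), lambda* = (-2.7226)


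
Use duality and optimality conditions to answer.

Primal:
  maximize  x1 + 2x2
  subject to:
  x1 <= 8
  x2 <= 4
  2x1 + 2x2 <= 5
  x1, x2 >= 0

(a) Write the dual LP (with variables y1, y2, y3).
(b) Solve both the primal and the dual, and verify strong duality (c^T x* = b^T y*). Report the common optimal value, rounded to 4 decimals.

The standard primal-dual pair for 'max c^T x s.t. A x <= b, x >= 0' is:
  Dual:  min b^T y  s.t.  A^T y >= c,  y >= 0.

So the dual LP is:
  minimize  8y1 + 4y2 + 5y3
  subject to:
    y1 + 2y3 >= 1
    y2 + 2y3 >= 2
    y1, y2, y3 >= 0

Solving the primal: x* = (0, 2.5).
  primal value c^T x* = 5.
Solving the dual: y* = (0, 0, 1).
  dual value b^T y* = 5.
Strong duality: c^T x* = b^T y*. Confirmed.

5


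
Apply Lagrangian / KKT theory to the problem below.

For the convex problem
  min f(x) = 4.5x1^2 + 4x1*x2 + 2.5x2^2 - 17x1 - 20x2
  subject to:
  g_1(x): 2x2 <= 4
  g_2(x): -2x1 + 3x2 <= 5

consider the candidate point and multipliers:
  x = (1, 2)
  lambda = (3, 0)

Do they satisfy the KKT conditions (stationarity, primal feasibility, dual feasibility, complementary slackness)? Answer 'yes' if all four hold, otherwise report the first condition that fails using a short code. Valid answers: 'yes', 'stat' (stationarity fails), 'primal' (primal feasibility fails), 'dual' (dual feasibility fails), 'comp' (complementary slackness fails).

Gradient of f: grad f(x) = Q x + c = (0, -6)
Constraint values g_i(x) = a_i^T x - b_i:
  g_1((1, 2)) = 0
  g_2((1, 2)) = -1
Stationarity residual: grad f(x) + sum_i lambda_i a_i = (0, 0)
  -> stationarity OK
Primal feasibility (all g_i <= 0): OK
Dual feasibility (all lambda_i >= 0): OK
Complementary slackness (lambda_i * g_i(x) = 0 for all i): OK

Verdict: yes, KKT holds.

yes
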